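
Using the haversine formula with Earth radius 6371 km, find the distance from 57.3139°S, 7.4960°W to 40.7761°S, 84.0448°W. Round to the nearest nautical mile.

2993 nmi

Δλ = -84.0448 − -7.4960 = -76.5488°.
Δφ = -40.7761 − -57.3139 = 16.5378°.
a = sin²(Δφ/2) + cos φ₁ · cos φ₂ · sin²(Δλ/2) = 0.177595.
c = 2·atan2(√a, √(1−a)) = 0.87002 rad → d = 6371·c ≈ 5542.91 km ≈ 2992.93 nmi.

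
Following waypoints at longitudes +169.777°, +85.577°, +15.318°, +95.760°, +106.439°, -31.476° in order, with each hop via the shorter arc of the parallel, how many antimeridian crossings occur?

0

Leg 1: +169.777° → +85.577°, shortest Δλ = -84.2° (west) — does not cross 180°.
Leg 2: +85.577° → +15.318°, shortest Δλ = -70.259° (west) — does not cross 180°.
Leg 3: +15.318° → +95.760°, shortest Δλ = 80.442° (east) — does not cross 180°.
Leg 4: +95.760° → +106.439°, shortest Δλ = 10.679° (east) — does not cross 180°.
Leg 5: +106.439° → -31.476°, shortest Δλ = -137.915° (west) — does not cross 180°.
Total crossings: 0.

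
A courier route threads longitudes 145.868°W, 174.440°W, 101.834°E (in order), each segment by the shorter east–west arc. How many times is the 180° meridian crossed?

Leg 1: -145.868° → -174.440°, shortest Δλ = -28.572° (west) — does not cross 180°.
Leg 2: -174.440° → +101.834°, shortest Δλ = -83.726° (west) — crosses 180°.
Total crossings: 1.

1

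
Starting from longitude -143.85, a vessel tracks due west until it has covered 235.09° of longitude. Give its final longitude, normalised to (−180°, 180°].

Start at -143.85°; shift −235.09° → -378.94°.
-378.94° lies outside (−180°, 180°]; add 360° → -18.94°.

-18.94°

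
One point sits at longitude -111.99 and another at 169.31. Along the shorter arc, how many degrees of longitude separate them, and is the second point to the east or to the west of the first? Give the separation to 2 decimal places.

78.70° west

Raw difference: 169.31 − -111.99 = 281.3°.
Normalise into (−180°, 180°]: 281.3° − 360° = -78.7°.
Negative ⇒ the second point lies to the west; separation 78.70°.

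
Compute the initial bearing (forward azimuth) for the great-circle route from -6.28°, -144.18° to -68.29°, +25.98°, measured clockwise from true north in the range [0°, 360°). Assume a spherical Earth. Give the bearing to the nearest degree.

Δλ = 25.98 − -144.18 = 170.16°.
θ = atan2( sin Δλ · cos φ₂ , cos φ₁ · sin φ₂ − sin φ₁ · cos φ₂ · cos Δλ )
  = atan2(0.06322, -0.96336) = 176.246° → normalised to [0°, 360°): 176.246°.

176°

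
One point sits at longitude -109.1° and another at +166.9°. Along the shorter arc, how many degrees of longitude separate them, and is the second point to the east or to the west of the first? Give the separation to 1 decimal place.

Raw difference: 166.9 − -109.1 = 276.0°.
Normalise into (−180°, 180°]: 276.0° − 360° = -84.0°.
Negative ⇒ the second point lies to the west; separation 84.0°.

84.0° west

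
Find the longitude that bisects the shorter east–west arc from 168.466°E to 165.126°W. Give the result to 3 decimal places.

Signed shortest Δλ from +168.466° to -165.126° is +26.408°.
Midpoint longitude = +168.466° + (+26.408°)/2 = +168.466° + 13.204° = +181.670°.
Normalise into (−180°, 180°]: -178.330°.
(The naïve average (+168.466 + -165.126)/2 = 1.67° is on the wrong side of the globe.)

178.330°W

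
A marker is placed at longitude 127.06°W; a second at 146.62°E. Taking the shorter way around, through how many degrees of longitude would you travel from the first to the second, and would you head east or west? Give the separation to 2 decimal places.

Raw difference: 146.62 − -127.06 = 273.68°.
Normalise into (−180°, 180°]: 273.68° − 360° = -86.32°.
Negative ⇒ the second point lies to the west; separation 86.32°.

86.32° west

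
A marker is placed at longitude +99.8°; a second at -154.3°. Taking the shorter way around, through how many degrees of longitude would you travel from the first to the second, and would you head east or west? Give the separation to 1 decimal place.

105.9° east

Raw difference: -154.3 − 99.8 = -254.1°.
Normalise into (−180°, 180°]: -254.1° + 360° = 105.9°.
Positive ⇒ the second point lies to the east; separation 105.9°.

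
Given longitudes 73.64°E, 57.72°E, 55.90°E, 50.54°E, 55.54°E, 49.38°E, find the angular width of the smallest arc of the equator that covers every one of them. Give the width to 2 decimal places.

Sort the longitudes: +49.38°, +50.54°, +55.54°, +55.90°, +57.72°, +73.64°.
Eastward gaps between consecutive values (wrapping around): 1.16°, 5.00°, 0.36°, 1.82°, 15.92°, 335.74°.
Largest gap = 335.74° ⇒ minimal covering band is its complement: 360° − 335.74° = 24.26°.
Band runs from +49.38° eastward to +73.64°.

24.26°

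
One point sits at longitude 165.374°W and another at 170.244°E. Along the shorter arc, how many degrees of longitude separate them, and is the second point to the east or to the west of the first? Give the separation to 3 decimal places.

Raw difference: 170.244 − -165.374 = 335.618°.
Normalise into (−180°, 180°]: 335.618° − 360° = -24.382°.
Negative ⇒ the second point lies to the west; separation 24.382°.

24.382° west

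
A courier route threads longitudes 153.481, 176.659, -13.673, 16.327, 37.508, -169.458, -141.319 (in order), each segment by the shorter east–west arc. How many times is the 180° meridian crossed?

Leg 1: +153.481° → +176.659°, shortest Δλ = 23.178° (east) — does not cross 180°.
Leg 2: +176.659° → -13.673°, shortest Δλ = 169.668° (east) — crosses 180°.
Leg 3: -13.673° → +16.327°, shortest Δλ = 30.0° (east) — does not cross 180°.
Leg 4: +16.327° → +37.508°, shortest Δλ = 21.181° (east) — does not cross 180°.
Leg 5: +37.508° → -169.458°, shortest Δλ = 153.034° (east) — crosses 180°.
Leg 6: -169.458° → -141.319°, shortest Δλ = 28.139° (east) — does not cross 180°.
Total crossings: 2.

2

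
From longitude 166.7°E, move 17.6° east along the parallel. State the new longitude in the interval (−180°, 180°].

175.7°W

Start at +166.7°; shift +17.6° → +184.3°.
+184.3° lies outside (−180°, 180°]; subtract 360° → -175.7°.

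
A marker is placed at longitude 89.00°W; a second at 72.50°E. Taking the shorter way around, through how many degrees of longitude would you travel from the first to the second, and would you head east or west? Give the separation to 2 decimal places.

161.50° east

Raw difference: 72.50 − -89.00 = 161.5°.
Normalise into (−180°, 180°]: 161.5° stays 161.5°.
Positive ⇒ the second point lies to the east; separation 161.50°.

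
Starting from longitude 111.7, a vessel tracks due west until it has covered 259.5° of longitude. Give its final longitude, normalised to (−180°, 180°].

-147.8°

Start at +111.7°; shift −259.5° → -147.8°.
-147.8° already lies in (−180°, 180°].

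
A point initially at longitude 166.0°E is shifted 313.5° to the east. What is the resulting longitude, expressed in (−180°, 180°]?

Start at +166.0°; shift +313.5° → +479.5°.
+479.5° lies outside (−180°, 180°]; subtract 360° → +119.5°.

119.5°E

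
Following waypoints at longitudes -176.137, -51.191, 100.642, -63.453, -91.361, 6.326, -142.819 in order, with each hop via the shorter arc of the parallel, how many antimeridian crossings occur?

0

Leg 1: -176.137° → -51.191°, shortest Δλ = 124.946° (east) — does not cross 180°.
Leg 2: -51.191° → +100.642°, shortest Δλ = 151.833° (east) — does not cross 180°.
Leg 3: +100.642° → -63.453°, shortest Δλ = -164.095° (west) — does not cross 180°.
Leg 4: -63.453° → -91.361°, shortest Δλ = -27.908° (west) — does not cross 180°.
Leg 5: -91.361° → +6.326°, shortest Δλ = 97.687° (east) — does not cross 180°.
Leg 6: +6.326° → -142.819°, shortest Δλ = -149.145° (west) — does not cross 180°.
Total crossings: 0.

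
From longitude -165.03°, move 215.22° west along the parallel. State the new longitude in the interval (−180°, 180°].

Start at -165.03°; shift −215.22° → -380.25°.
-380.25° lies outside (−180°, 180°]; add 360° → -20.25°.

-20.25°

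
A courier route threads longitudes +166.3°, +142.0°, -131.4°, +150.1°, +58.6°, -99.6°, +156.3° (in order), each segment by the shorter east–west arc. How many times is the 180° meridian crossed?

Leg 1: +166.3° → +142.0°, shortest Δλ = -24.3° (west) — does not cross 180°.
Leg 2: +142.0° → -131.4°, shortest Δλ = 86.6° (east) — crosses 180°.
Leg 3: -131.4° → +150.1°, shortest Δλ = -78.5° (west) — crosses 180°.
Leg 4: +150.1° → +58.6°, shortest Δλ = -91.5° (west) — does not cross 180°.
Leg 5: +58.6° → -99.6°, shortest Δλ = -158.2° (west) — does not cross 180°.
Leg 6: -99.6° → +156.3°, shortest Δλ = -104.1° (west) — crosses 180°.
Total crossings: 3.

3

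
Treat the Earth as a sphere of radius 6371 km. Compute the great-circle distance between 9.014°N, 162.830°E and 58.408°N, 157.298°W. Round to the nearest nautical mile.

3480 nmi

Δλ = -157.298 − 162.830 = -320.128°; wrapped into (−180°, 180°]: 39.872°.
Δφ = 58.408 − 9.014 = 49.394°.
a = sin²(Δφ/2) + cos φ₁ · cos φ₂ · sin²(Δλ/2) = 0.234726.
c = 2·atan2(√a, √(1−a)) = 1.01155 rad → d = 6371·c ≈ 6444.58 km ≈ 3479.80 nmi.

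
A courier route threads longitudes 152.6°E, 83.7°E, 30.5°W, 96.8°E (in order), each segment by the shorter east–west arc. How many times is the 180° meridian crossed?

0

Leg 1: +152.6° → +83.7°, shortest Δλ = -68.9° (west) — does not cross 180°.
Leg 2: +83.7° → -30.5°, shortest Δλ = -114.2° (west) — does not cross 180°.
Leg 3: -30.5° → +96.8°, shortest Δλ = 127.3° (east) — does not cross 180°.
Total crossings: 0.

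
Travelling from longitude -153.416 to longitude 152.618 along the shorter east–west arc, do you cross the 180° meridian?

Yes

Naïve |152.618 − -153.416| = 306.034° > 180°, so the shorter arc goes the other way round — across 180°.
Signed shortest Δλ = ((152.618 − -153.416 + 180) mod 360) − 180 = -53.966°.
Going west by 53.966° from -153.416° passes through 180° before reaching +152.618°.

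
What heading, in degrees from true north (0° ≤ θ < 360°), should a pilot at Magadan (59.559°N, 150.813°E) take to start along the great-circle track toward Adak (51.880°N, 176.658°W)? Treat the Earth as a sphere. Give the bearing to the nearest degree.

Δλ = -176.658 − 150.813 = -327.471°; wrapped into (−180°, 180°]: 32.529°.
θ = atan2( sin Δλ · cos φ₂ , cos φ₁ · sin φ₂ − sin φ₁ · cos φ₂ · cos Δλ )
  = atan2(0.33194, -0.05013) = 98.588° → normalised to [0°, 360°): 98.588°.

99°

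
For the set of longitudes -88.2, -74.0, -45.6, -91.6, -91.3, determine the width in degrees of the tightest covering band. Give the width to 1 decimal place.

Sort the longitudes: -91.6°, -91.3°, -88.2°, -74.0°, -45.6°.
Eastward gaps between consecutive values (wrapping around): 0.3°, 3.1°, 14.2°, 28.4°, 314.0°.
Largest gap = 314.0° ⇒ minimal covering band is its complement: 360° − 314.0° = 46.0°.
Band runs from -91.6° eastward to -45.6°.

46.0°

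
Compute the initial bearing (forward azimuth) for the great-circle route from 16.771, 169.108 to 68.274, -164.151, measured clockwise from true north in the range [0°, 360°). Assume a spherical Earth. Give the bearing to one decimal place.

11.8°

Δλ = -164.151 − 169.108 = -333.259°; wrapped into (−180°, 180°]: 26.741°.
θ = atan2( sin Δλ · cos φ₂ , cos φ₁ · sin φ₂ − sin φ₁ · cos φ₂ · cos Δλ )
  = atan2(0.16656, 0.79406) = 11.846° → normalised to [0°, 360°): 11.846°.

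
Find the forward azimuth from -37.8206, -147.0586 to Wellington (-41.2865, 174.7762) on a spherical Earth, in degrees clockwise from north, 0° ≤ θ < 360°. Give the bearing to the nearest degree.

Δλ = 174.7762 − -147.0586 = 321.8348°; wrapped into (−180°, 180°]: -38.1652°.
θ = atan2( sin Δλ · cos φ₂ , cos φ₁ · sin φ₂ − sin φ₁ · cos φ₂ · cos Δλ )
  = atan2(-0.46433, -0.15895) = -108.897° → normalised to [0°, 360°): 251.103°.

251°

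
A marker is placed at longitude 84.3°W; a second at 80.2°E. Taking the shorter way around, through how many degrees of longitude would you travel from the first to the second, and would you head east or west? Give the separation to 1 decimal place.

Raw difference: 80.2 − -84.3 = 164.5°.
Normalise into (−180°, 180°]: 164.5° stays 164.5°.
Positive ⇒ the second point lies to the east; separation 164.5°.

164.5° east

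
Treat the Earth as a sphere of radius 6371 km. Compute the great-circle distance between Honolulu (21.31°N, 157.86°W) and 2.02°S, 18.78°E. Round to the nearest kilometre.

17839 km

Δλ = 18.78 − -157.86 = 176.64°.
Δφ = -2.02 − 21.31 = -23.33°.
a = sin²(Δφ/2) + cos φ₁ · cos φ₂ · sin²(Δλ/2) = 0.971129.
c = 2·atan2(√a, √(1−a)) = 2.80011 rad → d = 6371·c ≈ 17839.48 km.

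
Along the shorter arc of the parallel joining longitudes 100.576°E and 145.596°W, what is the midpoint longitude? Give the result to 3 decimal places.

157.490°E

Signed shortest Δλ from +100.576° to -145.596° is +113.828°.
Midpoint longitude = +100.576° + (+113.828°)/2 = +100.576° + 56.914° = +157.490°.
(The naïve average (+100.576 + -145.596)/2 = -22.51° is on the wrong side of the globe.)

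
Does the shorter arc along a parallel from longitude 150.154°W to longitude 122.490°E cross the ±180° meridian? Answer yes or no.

Yes

Naïve |122.490 − -150.154| = 272.644° > 180°, so the shorter arc goes the other way round — across 180°.
Signed shortest Δλ = ((122.490 − -150.154 + 180) mod 360) − 180 = -87.356°.
Going west by 87.356° from -150.154° passes through 180° before reaching +122.490°.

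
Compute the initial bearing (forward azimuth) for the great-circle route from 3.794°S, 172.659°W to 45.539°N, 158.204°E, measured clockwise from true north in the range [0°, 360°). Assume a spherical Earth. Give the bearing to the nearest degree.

336°

Δλ = 158.204 − -172.659 = 330.863°; wrapped into (−180°, 180°]: -29.137°.
θ = atan2( sin Δλ · cos φ₂ , cos φ₁ · sin φ₂ − sin φ₁ · cos φ₂ · cos Δλ )
  = atan2(-0.34104, 0.75264) = -24.376° → normalised to [0°, 360°): 335.624°.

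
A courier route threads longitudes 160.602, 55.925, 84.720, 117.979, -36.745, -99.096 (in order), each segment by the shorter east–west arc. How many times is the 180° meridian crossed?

Leg 1: +160.602° → +55.925°, shortest Δλ = -104.677° (west) — does not cross 180°.
Leg 2: +55.925° → +84.720°, shortest Δλ = 28.795° (east) — does not cross 180°.
Leg 3: +84.720° → +117.979°, shortest Δλ = 33.259° (east) — does not cross 180°.
Leg 4: +117.979° → -36.745°, shortest Δλ = -154.724° (west) — does not cross 180°.
Leg 5: -36.745° → -99.096°, shortest Δλ = -62.351° (west) — does not cross 180°.
Total crossings: 0.

0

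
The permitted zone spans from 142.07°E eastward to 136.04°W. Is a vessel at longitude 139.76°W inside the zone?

Band width going east from +142.07° to -136.04°: ((-136.04 − 142.07) mod 360) = 81.89°.
Offset of -139.76° east of the west edge: ((-139.76 − 142.07) mod 360) = 78.17°.
78.17° ≤ 81.89° ⇒ inside.

Yes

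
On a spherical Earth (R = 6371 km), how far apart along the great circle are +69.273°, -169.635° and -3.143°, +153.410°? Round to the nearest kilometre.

8522 km

Δλ = 153.410 − -169.635 = 323.045°; wrapped into (−180°, 180°]: -36.955°.
Δφ = -3.143 − 69.273 = -72.416°.
a = sin²(Δφ/2) + cos φ₁ · cos φ₂ · sin²(Δλ/2) = 0.384444.
c = 2·atan2(√a, √(1−a)) = 1.33758 rad → d = 6371·c ≈ 8521.70 km.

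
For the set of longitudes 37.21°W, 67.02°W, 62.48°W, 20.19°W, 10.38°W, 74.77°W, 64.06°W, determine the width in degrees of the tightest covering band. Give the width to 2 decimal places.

64.39°

Sort the longitudes: -74.77°, -67.02°, -64.06°, -62.48°, -37.21°, -20.19°, -10.38°.
Eastward gaps between consecutive values (wrapping around): 7.75°, 2.96°, 1.58°, 25.27°, 17.02°, 9.81°, 295.61°.
Largest gap = 295.61° ⇒ minimal covering band is its complement: 360° − 295.61° = 64.39°.
Band runs from -74.77° eastward to -10.38°.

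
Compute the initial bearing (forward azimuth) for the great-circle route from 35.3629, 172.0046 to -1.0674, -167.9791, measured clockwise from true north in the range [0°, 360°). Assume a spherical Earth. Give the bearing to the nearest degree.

Δλ = -167.9791 − 172.0046 = -339.9837°; wrapped into (−180°, 180°]: 20.0163°.
θ = atan2( sin Δλ · cos φ₂ , cos φ₁ · sin φ₂ − sin φ₁ · cos φ₂ · cos Δλ )
  = atan2(0.34223, -0.55889) = 148.519° → normalised to [0°, 360°): 148.519°.

149°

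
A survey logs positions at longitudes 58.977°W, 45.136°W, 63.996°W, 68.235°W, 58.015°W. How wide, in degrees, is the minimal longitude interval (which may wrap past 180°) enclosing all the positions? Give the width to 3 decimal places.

Sort the longitudes: -68.235°, -63.996°, -58.977°, -58.015°, -45.136°.
Eastward gaps between consecutive values (wrapping around): 4.239°, 5.019°, 0.962°, 12.879°, 336.901°.
Largest gap = 336.901° ⇒ minimal covering band is its complement: 360° − 336.901° = 23.099°.
Band runs from -68.235° eastward to -45.136°.

23.099°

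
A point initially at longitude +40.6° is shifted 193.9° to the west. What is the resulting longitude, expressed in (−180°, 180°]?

Start at +40.6°; shift −193.9° → -153.3°.
-153.3° already lies in (−180°, 180°].

-153.3°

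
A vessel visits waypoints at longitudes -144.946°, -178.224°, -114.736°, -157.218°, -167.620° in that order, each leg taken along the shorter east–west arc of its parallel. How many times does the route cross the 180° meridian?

Leg 1: -144.946° → -178.224°, shortest Δλ = -33.278° (west) — does not cross 180°.
Leg 2: -178.224° → -114.736°, shortest Δλ = 63.488° (east) — does not cross 180°.
Leg 3: -114.736° → -157.218°, shortest Δλ = -42.482° (west) — does not cross 180°.
Leg 4: -157.218° → -167.620°, shortest Δλ = -10.402° (west) — does not cross 180°.
Total crossings: 0.

0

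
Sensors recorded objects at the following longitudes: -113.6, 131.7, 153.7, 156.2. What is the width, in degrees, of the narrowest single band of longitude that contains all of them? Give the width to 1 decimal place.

Sort the longitudes: -113.6°, +131.7°, +153.7°, +156.2°.
Eastward gaps between consecutive values (wrapping around): 245.3°, 22.0°, 2.5°, 90.2°.
Largest gap = 245.3° ⇒ minimal covering band is its complement: 360° − 245.3° = 114.7°.
Band runs from +131.7° eastward to -113.6°, crossing the antimeridian.

114.7°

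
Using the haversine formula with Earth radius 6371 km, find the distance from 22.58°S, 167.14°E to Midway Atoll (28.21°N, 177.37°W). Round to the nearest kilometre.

Δλ = -177.37 − 167.14 = -344.51°; wrapped into (−180°, 180°]: 15.49°.
Δφ = 28.21 − -22.58 = 50.79°.
a = sin²(Δφ/2) + cos φ₁ · cos φ₂ · sin²(Δλ/2) = 0.198695.
c = 2·atan2(√a, √(1−a)) = 0.92403 rad → d = 6371·c ≈ 5886.99 km.

5887 km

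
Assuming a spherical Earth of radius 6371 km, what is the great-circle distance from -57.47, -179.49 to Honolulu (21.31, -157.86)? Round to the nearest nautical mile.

4853 nmi

Δλ = -157.86 − -179.49 = 21.63°.
Δφ = 21.31 − -57.47 = 78.78°.
a = sin²(Δφ/2) + cos φ₁ · cos φ₂ · sin²(Δλ/2) = 0.420350.
c = 2·atan2(√a, √(1−a)) = 1.41081 rad → d = 6371·c ≈ 8988.30 km ≈ 4853.29 nmi.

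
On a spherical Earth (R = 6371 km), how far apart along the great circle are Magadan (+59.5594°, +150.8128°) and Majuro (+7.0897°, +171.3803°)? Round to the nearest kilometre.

6088 km

Δλ = 171.3803 − 150.8128 = 20.5675°.
Δφ = 7.0897 − 59.5594 = -52.4697°.
a = sin²(Δφ/2) + cos φ₁ · cos φ₂ · sin²(Δλ/2) = 0.211433.
c = 2·atan2(√a, √(1−a)) = 0.95558 rad → d = 6371·c ≈ 6088.01 km.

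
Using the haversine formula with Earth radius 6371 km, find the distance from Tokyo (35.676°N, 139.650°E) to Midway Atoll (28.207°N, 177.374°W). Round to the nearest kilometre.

4106 km

Δλ = -177.374 − 139.650 = -317.024°; wrapped into (−180°, 180°]: 42.976°.
Δφ = 28.207 − 35.676 = -7.469°.
a = sin²(Δφ/2) + cos φ₁ · cos φ₂ · sin²(Δλ/2) = 0.100297.
c = 2·atan2(√a, √(1−a)) = 0.64449 rad → d = 6371·c ≈ 4106.04 km.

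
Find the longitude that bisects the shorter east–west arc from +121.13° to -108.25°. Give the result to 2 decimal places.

Signed shortest Δλ from +121.13° to -108.25° is +130.62°.
Midpoint longitude = +121.13° + (+130.62°)/2 = +121.13° + 65.31° = +186.44°.
Normalise into (−180°, 180°]: -173.56°.
(The naïve average (+121.13 + -108.25)/2 = 6.44° is on the wrong side of the globe.)

-173.56°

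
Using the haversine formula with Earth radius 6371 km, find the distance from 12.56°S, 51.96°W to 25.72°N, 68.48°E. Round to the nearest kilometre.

13641 km

Δλ = 68.48 − -51.96 = 120.44°.
Δφ = 25.72 − -12.56 = 38.28°.
a = sin²(Δφ/2) + cos φ₁ · cos φ₂ · sin²(Δλ/2) = 0.769945.
c = 2·atan2(√a, √(1−a)) = 2.14110 rad → d = 6371·c ≈ 13640.97 km.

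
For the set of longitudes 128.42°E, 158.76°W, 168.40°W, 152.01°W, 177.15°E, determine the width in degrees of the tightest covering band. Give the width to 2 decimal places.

Sort the longitudes: -168.40°, -158.76°, -152.01°, +128.42°, +177.15°.
Eastward gaps between consecutive values (wrapping around): 9.64°, 6.75°, 280.43°, 48.73°, 14.45°.
Largest gap = 280.43° ⇒ minimal covering band is its complement: 360° − 280.43° = 79.57°.
Band runs from +128.42° eastward to -152.01°, crossing the antimeridian.

79.57°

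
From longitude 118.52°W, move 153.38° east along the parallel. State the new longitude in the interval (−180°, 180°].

34.86°E

Start at -118.52°; shift +153.38° → +34.86°.
+34.86° already lies in (−180°, 180°].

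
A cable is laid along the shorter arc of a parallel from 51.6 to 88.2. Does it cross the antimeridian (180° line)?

No

Signed shortest Δλ = ((88.2 − 51.6 + 180) mod 360) − 180 = 36.6°.
Going east by 36.6° from +51.6° reaches +88.2° without touching 180°.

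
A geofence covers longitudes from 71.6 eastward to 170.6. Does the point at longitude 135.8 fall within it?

Band width going east from +71.6° to +170.6°: ((170.6 − 71.6) mod 360) = 99.0°.
Offset of +135.8° east of the west edge: ((135.8 − 71.6) mod 360) = 64.2°.
64.2° ≤ 99.0° ⇒ inside.

Yes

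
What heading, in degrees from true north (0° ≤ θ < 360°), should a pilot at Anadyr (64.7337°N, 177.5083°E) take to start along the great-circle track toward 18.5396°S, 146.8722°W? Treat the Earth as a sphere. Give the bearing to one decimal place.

Δλ = -146.8722 − 177.5083 = -324.3805°; wrapped into (−180°, 180°]: 35.6195°.
θ = atan2( sin Δλ · cos φ₂ , cos φ₁ · sin φ₂ − sin φ₁ · cos φ₂ · cos Δλ )
  = atan2(0.55218, -0.83270) = 146.451° → normalised to [0°, 360°): 146.451°.

146.5°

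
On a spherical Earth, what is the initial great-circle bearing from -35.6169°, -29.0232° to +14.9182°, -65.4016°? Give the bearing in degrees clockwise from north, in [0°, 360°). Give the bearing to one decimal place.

Δλ = -65.4016 − -29.0232 = -36.3784°.
θ = atan2( sin Δλ · cos φ₂ , cos φ₁ · sin φ₂ − sin φ₁ · cos φ₂ · cos Δλ )
  = atan2(-0.57312, 0.66235) = -40.869° → normalised to [0°, 360°): 319.131°.

319.1°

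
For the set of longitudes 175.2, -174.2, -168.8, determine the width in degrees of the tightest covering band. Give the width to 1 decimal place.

16.0°

Sort the longitudes: -174.2°, -168.8°, +175.2°.
Eastward gaps between consecutive values (wrapping around): 5.4°, 344.0°, 10.6°.
Largest gap = 344.0° ⇒ minimal covering band is its complement: 360° − 344.0° = 16.0°.
Band runs from +175.2° eastward to -168.8°, crossing the antimeridian.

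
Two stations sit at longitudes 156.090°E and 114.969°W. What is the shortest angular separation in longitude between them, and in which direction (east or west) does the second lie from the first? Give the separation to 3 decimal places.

Raw difference: -114.969 − 156.090 = -271.059°.
Normalise into (−180°, 180°]: -271.059° + 360° = 88.941°.
Positive ⇒ the second point lies to the east; separation 88.941°.

88.941° east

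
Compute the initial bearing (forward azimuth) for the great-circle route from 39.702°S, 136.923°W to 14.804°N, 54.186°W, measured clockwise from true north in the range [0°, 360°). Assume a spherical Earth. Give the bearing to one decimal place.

Δλ = -54.186 − -136.923 = 82.737°.
θ = atan2( sin Δλ · cos φ₂ , cos φ₁ · sin φ₂ − sin φ₁ · cos φ₂ · cos Δλ )
  = atan2(0.95905, 0.27466) = 74.019° → normalised to [0°, 360°): 74.019°.

74.0°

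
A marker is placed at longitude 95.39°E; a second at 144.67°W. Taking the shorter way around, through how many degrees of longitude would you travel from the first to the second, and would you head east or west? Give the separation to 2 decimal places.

119.94° east

Raw difference: -144.67 − 95.39 = -240.06°.
Normalise into (−180°, 180°]: -240.06° + 360° = 119.94°.
Positive ⇒ the second point lies to the east; separation 119.94°.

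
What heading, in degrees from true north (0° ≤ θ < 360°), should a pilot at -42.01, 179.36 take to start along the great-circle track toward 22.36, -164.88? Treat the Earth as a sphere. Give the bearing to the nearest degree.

Δλ = -164.88 − 179.36 = -344.24°; wrapped into (−180°, 180°]: 15.76°.
θ = atan2( sin Δλ · cos φ₂ , cos φ₁ · sin φ₂ − sin φ₁ · cos φ₂ · cos Δλ )
  = atan2(0.25119, 0.87834) = 15.959° → normalised to [0°, 360°): 15.959°.

16°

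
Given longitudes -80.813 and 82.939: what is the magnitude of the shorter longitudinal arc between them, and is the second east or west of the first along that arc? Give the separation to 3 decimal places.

163.752° east

Raw difference: 82.939 − -80.813 = 163.752°.
Normalise into (−180°, 180°]: 163.752° stays 163.752°.
Positive ⇒ the second point lies to the east; separation 163.752°.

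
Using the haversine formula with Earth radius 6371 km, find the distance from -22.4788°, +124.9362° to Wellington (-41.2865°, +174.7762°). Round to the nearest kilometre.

5067 km

Δλ = 174.7762 − 124.9362 = 49.8400°.
Δφ = -41.2865 − -22.4788 = -18.8077°.
a = sin²(Δφ/2) + cos φ₁ · cos φ₂ · sin²(Δλ/2) = 0.149966.
c = 2·atan2(√a, √(1−a)) = 0.79530 rad → d = 6371·c ≈ 5066.89 km.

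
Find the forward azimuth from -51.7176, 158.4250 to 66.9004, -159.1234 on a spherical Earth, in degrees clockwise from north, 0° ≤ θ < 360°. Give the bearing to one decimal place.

Δλ = -159.1234 − 158.4250 = -317.5484°; wrapped into (−180°, 180°]: 42.4516°.
θ = atan2( sin Δλ · cos φ₂ , cos φ₁ · sin φ₂ − sin φ₁ · cos φ₂ · cos Δλ )
  = atan2(0.26481, 0.79710) = 18.377° → normalised to [0°, 360°): 18.377°.

18.4°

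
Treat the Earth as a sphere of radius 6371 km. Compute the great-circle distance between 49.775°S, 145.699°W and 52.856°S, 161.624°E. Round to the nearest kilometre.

3594 km

Δλ = 161.624 − -145.699 = 307.323°; wrapped into (−180°, 180°]: -52.677°.
Δφ = -52.856 − -49.775 = -3.081°.
a = sin²(Δφ/2) + cos φ₁ · cos φ₂ · sin²(Δλ/2) = 0.077481.
c = 2·atan2(√a, √(1−a)) = 0.56416 rad → d = 6371·c ≈ 3594.27 km.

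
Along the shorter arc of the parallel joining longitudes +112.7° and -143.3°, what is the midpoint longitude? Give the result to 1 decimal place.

Signed shortest Δλ from +112.7° to -143.3° is +104.0°.
Midpoint longitude = +112.7° + (+104.0°)/2 = +112.7° + 52.0° = +164.7°.
(The naïve average (+112.7 + -143.3)/2 = -15.3° is on the wrong side of the globe.)

+164.7°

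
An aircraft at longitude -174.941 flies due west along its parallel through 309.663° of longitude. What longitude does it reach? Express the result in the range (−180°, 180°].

Start at -174.941°; shift −309.663° → -484.604°.
-484.604° lies outside (−180°, 180°]; add 360° → -124.604°.

-124.604°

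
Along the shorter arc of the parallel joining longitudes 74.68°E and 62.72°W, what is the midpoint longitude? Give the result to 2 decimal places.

5.98°E

Signed shortest Δλ from +74.68° to -62.72° is -137.40°.
Midpoint longitude = +74.68° + (-137.40°)/2 = +74.68° − 68.70° = +5.98°.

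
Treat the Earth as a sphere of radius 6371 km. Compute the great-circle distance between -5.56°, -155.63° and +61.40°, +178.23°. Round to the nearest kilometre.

7779 km

Δλ = 178.23 − -155.63 = 333.86°; wrapped into (−180°, 180°]: -26.14°.
Δφ = 61.40 − -5.56 = 66.96°.
a = sin²(Δφ/2) + cos φ₁ · cos φ₂ · sin²(Δλ/2) = 0.328678.
c = 2·atan2(√a, √(1−a)) = 1.22107 rad → d = 6371·c ≈ 7779.42 km.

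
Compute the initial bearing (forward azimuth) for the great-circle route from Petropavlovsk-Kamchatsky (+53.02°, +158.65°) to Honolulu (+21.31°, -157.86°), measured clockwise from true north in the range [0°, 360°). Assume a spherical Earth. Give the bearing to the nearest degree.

Δλ = -157.86 − 158.65 = -316.51°; wrapped into (−180°, 180°]: 43.49°.
θ = atan2( sin Δλ · cos φ₂ , cos φ₁ · sin φ₂ − sin φ₁ · cos φ₂ · cos Δλ )
  = atan2(0.64117, -0.32133) = 116.618° → normalised to [0°, 360°): 116.618°.

117°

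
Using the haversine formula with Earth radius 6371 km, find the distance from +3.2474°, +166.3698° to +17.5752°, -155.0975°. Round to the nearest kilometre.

Δλ = -155.0975 − 166.3698 = -321.4673°; wrapped into (−180°, 180°]: 38.5327°.
Δφ = 17.5752 − 3.2474 = 14.3278°.
a = sin²(Δφ/2) + cos φ₁ · cos φ₂ · sin²(Δλ/2) = 0.119177.
c = 2·atan2(√a, √(1−a)) = 0.70495 rad → d = 6371·c ≈ 4491.22 km.

4491 km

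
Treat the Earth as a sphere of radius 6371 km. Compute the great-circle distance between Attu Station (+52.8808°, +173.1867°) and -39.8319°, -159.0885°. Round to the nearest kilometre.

10649 km

Δλ = -159.0885 − 173.1867 = -332.2752°; wrapped into (−180°, 180°]: 27.7248°.
Δφ = -39.8319 − 52.8808 = -92.7127°.
a = sin²(Δφ/2) + cos φ₁ · cos φ₂ · sin²(Δλ/2) = 0.550266.
c = 2·atan2(√a, √(1−a)) = 1.67150 rad → d = 6371·c ≈ 10649.12 km.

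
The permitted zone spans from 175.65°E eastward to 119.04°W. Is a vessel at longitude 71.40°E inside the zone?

No

Band width going east from +175.65° to -119.04°: ((-119.04 − 175.65) mod 360) = 65.31°.
Offset of +71.40° east of the west edge: ((71.40 − 175.65) mod 360) = 255.75°.
255.75° > 65.31° ⇒ outside.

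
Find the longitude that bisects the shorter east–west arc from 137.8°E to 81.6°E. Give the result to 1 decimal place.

Signed shortest Δλ from +137.8° to +81.6° is -56.2°.
Midpoint longitude = +137.8° + (-56.2°)/2 = +137.8° − 28.1° = +109.7°.

109.7°E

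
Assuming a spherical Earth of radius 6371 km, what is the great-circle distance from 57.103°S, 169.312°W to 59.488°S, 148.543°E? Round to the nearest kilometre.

Δλ = 148.543 − -169.312 = 317.855°; wrapped into (−180°, 180°]: -42.145°.
Δφ = -59.488 − -57.103 = -2.385°.
a = sin²(Δφ/2) + cos φ₁ · cos φ₂ · sin²(Δλ/2) = 0.036082.
c = 2·atan2(√a, √(1−a)) = 0.38223 rad → d = 6371·c ≈ 2435.17 km.

2435 km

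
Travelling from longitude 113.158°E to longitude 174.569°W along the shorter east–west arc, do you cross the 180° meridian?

Naïve |-174.569 − 113.158| = 287.727° > 180°, so the shorter arc goes the other way round — across 180°.
Signed shortest Δλ = ((-174.569 − 113.158 + 180) mod 360) − 180 = 72.273°.
Going east by 72.273° from +113.158° passes through 180° before reaching -174.569°.

Yes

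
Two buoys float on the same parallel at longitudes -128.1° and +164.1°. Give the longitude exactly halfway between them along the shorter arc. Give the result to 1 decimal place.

-162.0°

Signed shortest Δλ from -128.1° to +164.1° is -67.8°.
Midpoint longitude = -128.1° + (-67.8°)/2 = -128.1° − 33.9° = -162.0°.
(The naïve average (-128.1 + +164.1)/2 = 18.0° is on the wrong side of the globe.)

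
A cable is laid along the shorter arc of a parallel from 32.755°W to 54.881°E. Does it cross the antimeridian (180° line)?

Signed shortest Δλ = ((54.881 − -32.755 + 180) mod 360) − 180 = 87.636°.
Going east by 87.636° from -32.755° reaches +54.881° without touching 180°.

No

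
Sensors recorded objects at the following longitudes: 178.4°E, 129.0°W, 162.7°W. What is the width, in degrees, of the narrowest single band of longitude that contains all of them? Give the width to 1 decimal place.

Sort the longitudes: -162.7°, -129.0°, +178.4°.
Eastward gaps between consecutive values (wrapping around): 33.7°, 307.4°, 18.9°.
Largest gap = 307.4° ⇒ minimal covering band is its complement: 360° − 307.4° = 52.6°.
Band runs from +178.4° eastward to -129.0°, crossing the antimeridian.

52.6°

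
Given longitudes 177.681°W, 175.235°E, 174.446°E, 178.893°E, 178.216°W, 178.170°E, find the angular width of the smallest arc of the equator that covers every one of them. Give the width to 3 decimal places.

Sort the longitudes: -178.216°, -177.681°, +174.446°, +175.235°, +178.170°, +178.893°.
Eastward gaps between consecutive values (wrapping around): 0.535°, 352.127°, 0.789°, 2.935°, 0.723°, 2.891°.
Largest gap = 352.127° ⇒ minimal covering band is its complement: 360° − 352.127° = 7.873°.
Band runs from +174.446° eastward to -177.681°, crossing the antimeridian.

7.873°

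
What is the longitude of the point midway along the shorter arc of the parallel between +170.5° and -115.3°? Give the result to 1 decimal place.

-152.4°

Signed shortest Δλ from +170.5° to -115.3° is +74.2°.
Midpoint longitude = +170.5° + (+74.2°)/2 = +170.5° + 37.1° = +207.6°.
Normalise into (−180°, 180°]: -152.4°.
(The naïve average (+170.5 + -115.3)/2 = 27.6° is on the wrong side of the globe.)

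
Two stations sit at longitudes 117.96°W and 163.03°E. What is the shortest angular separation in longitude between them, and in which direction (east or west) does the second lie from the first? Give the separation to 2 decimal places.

79.01° west

Raw difference: 163.03 − -117.96 = 280.99°.
Normalise into (−180°, 180°]: 280.99° − 360° = -79.01°.
Negative ⇒ the second point lies to the west; separation 79.01°.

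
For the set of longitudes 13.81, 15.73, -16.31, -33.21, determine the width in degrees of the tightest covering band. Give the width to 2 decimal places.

48.94°

Sort the longitudes: -33.21°, -16.31°, +13.81°, +15.73°.
Eastward gaps between consecutive values (wrapping around): 16.90°, 30.12°, 1.92°, 311.06°.
Largest gap = 311.06° ⇒ minimal covering band is its complement: 360° − 311.06° = 48.94°.
Band runs from -33.21° eastward to +15.73°.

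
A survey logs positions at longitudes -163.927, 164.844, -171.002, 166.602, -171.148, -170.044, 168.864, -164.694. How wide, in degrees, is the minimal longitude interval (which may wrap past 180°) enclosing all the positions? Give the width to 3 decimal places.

Sort the longitudes: -171.148°, -171.002°, -170.044°, -164.694°, -163.927°, +164.844°, +166.602°, +168.864°.
Eastward gaps between consecutive values (wrapping around): 0.146°, 0.958°, 5.350°, 0.767°, 328.771°, 1.758°, 2.262°, 19.988°.
Largest gap = 328.771° ⇒ minimal covering band is its complement: 360° − 328.771° = 31.229°.
Band runs from +164.844° eastward to -163.927°, crossing the antimeridian.

31.229°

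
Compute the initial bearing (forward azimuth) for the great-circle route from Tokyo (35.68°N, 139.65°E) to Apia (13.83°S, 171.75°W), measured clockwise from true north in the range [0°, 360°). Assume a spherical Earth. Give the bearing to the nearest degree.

Δλ = -171.75 − 139.65 = -311.40°; wrapped into (−180°, 180°]: 48.60°.
θ = atan2( sin Δλ · cos φ₂ , cos φ₁ · sin φ₂ − sin φ₁ · cos φ₂ · cos Δλ )
  = atan2(0.72836, -0.56870) = 127.983° → normalised to [0°, 360°): 127.983°.

128°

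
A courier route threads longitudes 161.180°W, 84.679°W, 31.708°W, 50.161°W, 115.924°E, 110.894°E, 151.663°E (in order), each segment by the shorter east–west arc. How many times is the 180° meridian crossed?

0

Leg 1: -161.180° → -84.679°, shortest Δλ = 76.501° (east) — does not cross 180°.
Leg 2: -84.679° → -31.708°, shortest Δλ = 52.971° (east) — does not cross 180°.
Leg 3: -31.708° → -50.161°, shortest Δλ = -18.453° (west) — does not cross 180°.
Leg 4: -50.161° → +115.924°, shortest Δλ = 166.085° (east) — does not cross 180°.
Leg 5: +115.924° → +110.894°, shortest Δλ = -5.03° (west) — does not cross 180°.
Leg 6: +110.894° → +151.663°, shortest Δλ = 40.769° (east) — does not cross 180°.
Total crossings: 0.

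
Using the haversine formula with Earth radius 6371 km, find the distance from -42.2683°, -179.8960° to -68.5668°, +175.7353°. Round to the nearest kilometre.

2936 km

Δλ = 175.7353 − -179.8960 = 355.6313°; wrapped into (−180°, 180°]: -4.3687°.
Δφ = -68.5668 − -42.2683 = -26.2985°.
a = sin²(Δφ/2) + cos φ₁ · cos φ₂ · sin²(Δλ/2) = 0.052144.
c = 2·atan2(√a, √(1−a)) = 0.46077 rad → d = 6371·c ≈ 2935.54 km.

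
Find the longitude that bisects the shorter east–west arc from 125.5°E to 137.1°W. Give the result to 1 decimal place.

174.2°E

Signed shortest Δλ from +125.5° to -137.1° is +97.4°.
Midpoint longitude = +125.5° + (+97.4°)/2 = +125.5° + 48.7° = +174.2°.
(The naïve average (+125.5 + -137.1)/2 = -5.8° is on the wrong side of the globe.)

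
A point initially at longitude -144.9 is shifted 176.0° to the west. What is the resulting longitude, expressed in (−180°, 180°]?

+39.1°

Start at -144.9°; shift −176.0° → -320.9°.
-320.9° lies outside (−180°, 180°]; add 360° → +39.1°.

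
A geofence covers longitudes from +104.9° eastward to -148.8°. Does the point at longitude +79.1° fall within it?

Band width going east from +104.9° to -148.8°: ((-148.8 − 104.9) mod 360) = 106.3°.
Offset of +79.1° east of the west edge: ((79.1 − 104.9) mod 360) = 334.2°.
334.2° > 106.3° ⇒ outside.

No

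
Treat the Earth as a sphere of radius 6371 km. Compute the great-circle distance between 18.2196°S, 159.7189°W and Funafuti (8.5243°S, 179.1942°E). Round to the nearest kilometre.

Δλ = 179.1942 − -159.7189 = 338.9131°; wrapped into (−180°, 180°]: -21.0869°.
Δφ = -8.5243 − -18.2196 = 9.6953°.
a = sin²(Δφ/2) + cos φ₁ · cos φ₂ · sin²(Δλ/2) = 0.038593.
c = 2·atan2(√a, √(1−a)) = 0.39548 rad → d = 6371·c ≈ 2519.58 km.

2520 km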